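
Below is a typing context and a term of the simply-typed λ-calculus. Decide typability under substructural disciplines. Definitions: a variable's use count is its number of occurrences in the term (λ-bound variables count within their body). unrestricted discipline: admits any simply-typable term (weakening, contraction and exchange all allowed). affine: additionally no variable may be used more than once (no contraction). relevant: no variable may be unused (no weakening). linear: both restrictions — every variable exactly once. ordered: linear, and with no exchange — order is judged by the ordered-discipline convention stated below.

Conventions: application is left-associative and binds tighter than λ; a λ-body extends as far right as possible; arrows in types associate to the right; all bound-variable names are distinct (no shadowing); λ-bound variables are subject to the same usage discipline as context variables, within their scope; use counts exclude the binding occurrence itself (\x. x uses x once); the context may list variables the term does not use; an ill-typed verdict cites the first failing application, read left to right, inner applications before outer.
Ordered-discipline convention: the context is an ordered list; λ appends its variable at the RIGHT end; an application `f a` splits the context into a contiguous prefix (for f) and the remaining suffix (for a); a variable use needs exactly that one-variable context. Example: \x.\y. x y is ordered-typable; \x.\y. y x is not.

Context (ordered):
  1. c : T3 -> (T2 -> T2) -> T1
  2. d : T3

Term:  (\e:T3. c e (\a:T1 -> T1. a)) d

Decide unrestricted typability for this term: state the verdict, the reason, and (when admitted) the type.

no — the type mismatch rejects it
usage: c=1, d=1, e [bound]=1, a [bound]=1
left-to-right use order: c, e, a, d
typing: ill-typed: an argument (T1 -> T1) -> T1 -> T1 mismatches the expected T2 -> T2
across the five disciplines: ordered ✗ | linear ✗ | affine ✗ | relevant ✗ | unrestricted ✗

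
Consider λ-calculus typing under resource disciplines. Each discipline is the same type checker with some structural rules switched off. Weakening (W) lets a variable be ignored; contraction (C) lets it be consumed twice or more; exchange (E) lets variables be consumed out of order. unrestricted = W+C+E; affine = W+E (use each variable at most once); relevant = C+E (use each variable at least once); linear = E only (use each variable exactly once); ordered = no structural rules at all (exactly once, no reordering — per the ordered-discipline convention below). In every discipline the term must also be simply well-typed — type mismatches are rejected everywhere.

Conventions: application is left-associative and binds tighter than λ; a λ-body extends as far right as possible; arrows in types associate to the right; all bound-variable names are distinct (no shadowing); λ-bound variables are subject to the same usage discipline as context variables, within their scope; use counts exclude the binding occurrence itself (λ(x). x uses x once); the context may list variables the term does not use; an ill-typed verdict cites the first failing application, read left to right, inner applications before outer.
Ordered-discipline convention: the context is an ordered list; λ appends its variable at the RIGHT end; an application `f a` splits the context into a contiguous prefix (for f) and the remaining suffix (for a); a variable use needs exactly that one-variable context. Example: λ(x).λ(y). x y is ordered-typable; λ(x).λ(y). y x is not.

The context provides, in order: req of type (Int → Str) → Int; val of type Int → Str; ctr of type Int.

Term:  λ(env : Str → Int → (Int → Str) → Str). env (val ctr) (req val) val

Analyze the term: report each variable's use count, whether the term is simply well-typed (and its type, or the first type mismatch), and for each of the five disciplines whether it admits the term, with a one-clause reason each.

usage: req: 1; val: 3; ctr: 1; env (bound): 1
uses in reading order: env, val, ctr, req, val, val
typing: well-typed at (Str → Int → (Int → Str) → Str) → Str
ordered: ✗, needs contraction — val ×3
linear: ✗, needs contraction — val ×3
affine: ✗, needs contraction — val ×3
relevant: ✓, none of req, val, ctr, env goes unused
unrestricted: ✓, type-checks ((Str → Int → (Int → Str) → Str) → Str) and nothing is barred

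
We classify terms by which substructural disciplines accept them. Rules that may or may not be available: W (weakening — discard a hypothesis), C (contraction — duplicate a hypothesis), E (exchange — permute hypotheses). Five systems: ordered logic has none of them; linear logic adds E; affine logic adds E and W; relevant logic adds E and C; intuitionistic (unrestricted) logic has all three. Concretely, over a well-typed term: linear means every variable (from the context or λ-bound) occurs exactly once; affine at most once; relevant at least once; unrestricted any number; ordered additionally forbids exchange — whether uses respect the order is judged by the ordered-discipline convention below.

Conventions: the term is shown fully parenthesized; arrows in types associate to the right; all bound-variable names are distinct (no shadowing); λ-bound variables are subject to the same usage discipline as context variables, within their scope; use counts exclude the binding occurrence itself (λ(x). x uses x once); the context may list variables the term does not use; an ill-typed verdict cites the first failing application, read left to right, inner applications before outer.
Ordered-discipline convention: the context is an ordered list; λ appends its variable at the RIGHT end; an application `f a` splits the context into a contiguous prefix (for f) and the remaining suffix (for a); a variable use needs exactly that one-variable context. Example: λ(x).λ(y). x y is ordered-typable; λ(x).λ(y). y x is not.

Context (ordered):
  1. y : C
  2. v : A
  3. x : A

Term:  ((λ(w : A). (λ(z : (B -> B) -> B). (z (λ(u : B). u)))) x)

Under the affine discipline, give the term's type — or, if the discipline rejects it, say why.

term : ((B -> B) -> B) -> B
use counts: y: 0×, v: 0×, x: 1×, w [bound]: 0×, z [bound]: 1×, u [bound]: 1×
uses in reading order: z, u, x
typing: well-typed — term : ((B -> B) -> B) -> B
all disciplines: ordered ✗; linear ✗; affine ✓; relevant ✗; unrestricted ✓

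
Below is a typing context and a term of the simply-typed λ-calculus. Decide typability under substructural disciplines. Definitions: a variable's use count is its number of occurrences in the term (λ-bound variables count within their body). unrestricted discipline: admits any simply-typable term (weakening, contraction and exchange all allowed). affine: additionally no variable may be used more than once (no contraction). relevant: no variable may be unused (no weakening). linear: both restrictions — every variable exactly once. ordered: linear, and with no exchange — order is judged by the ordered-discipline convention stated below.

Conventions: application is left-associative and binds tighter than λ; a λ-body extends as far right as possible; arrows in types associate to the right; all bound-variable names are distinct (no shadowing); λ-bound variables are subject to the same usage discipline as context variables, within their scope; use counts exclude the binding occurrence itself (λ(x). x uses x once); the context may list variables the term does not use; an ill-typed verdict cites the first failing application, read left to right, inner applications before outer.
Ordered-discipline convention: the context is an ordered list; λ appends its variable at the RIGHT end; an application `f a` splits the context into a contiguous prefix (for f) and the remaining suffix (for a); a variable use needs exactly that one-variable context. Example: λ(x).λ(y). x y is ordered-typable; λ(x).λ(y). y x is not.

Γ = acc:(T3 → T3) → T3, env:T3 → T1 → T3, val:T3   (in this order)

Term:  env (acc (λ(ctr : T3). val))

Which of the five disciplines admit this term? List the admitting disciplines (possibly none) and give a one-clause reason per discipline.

accepted by: affine, unrestricted
use counts: acc: 1×, env: 1×, val: 1×, ctr (bound): 0×
order of uses: env, acc, val
typing: the term checks, with type T1 → T3
ordered: ✗ — ctr left unused
linear: ✗ — ctr left unused
affine: ✓ — no duplicate uses among acc, env, val, ctr
relevant: ✗ — ctr left unused
unrestricted: ✓ — well-typed at T1 → T3; no restrictions here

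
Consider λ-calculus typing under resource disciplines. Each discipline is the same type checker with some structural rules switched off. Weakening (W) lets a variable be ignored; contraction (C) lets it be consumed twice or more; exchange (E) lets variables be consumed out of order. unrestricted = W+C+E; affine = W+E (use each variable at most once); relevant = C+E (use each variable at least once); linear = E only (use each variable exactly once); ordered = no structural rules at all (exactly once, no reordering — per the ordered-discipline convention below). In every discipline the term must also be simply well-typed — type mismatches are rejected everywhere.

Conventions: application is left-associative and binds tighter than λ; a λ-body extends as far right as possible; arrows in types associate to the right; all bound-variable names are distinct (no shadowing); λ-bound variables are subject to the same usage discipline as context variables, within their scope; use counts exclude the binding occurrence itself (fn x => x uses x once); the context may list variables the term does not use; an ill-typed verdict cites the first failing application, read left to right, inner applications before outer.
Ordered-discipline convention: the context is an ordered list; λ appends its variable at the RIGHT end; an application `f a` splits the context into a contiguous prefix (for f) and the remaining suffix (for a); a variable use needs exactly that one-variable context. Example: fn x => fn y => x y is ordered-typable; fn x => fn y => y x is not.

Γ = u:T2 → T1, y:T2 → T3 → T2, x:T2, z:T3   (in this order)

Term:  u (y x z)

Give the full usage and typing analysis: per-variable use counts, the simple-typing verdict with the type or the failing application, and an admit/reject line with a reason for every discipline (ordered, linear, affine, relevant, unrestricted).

use counts: u: 1, y: 1, x: 1, z: 1
use order (left to right): u, y, x, z
typing: the term checks, with type T1
ordered: ✓, u, y, x, z once each; derivable with no W/C/E
linear: ✓, exactly-once usage across u, y, x, z
affine: ✓, at most one use each (u, y, x, z)
relevant: ✓, at least one use each (u, y, x, z)
unrestricted: ✓, typability at T1 is all that's needed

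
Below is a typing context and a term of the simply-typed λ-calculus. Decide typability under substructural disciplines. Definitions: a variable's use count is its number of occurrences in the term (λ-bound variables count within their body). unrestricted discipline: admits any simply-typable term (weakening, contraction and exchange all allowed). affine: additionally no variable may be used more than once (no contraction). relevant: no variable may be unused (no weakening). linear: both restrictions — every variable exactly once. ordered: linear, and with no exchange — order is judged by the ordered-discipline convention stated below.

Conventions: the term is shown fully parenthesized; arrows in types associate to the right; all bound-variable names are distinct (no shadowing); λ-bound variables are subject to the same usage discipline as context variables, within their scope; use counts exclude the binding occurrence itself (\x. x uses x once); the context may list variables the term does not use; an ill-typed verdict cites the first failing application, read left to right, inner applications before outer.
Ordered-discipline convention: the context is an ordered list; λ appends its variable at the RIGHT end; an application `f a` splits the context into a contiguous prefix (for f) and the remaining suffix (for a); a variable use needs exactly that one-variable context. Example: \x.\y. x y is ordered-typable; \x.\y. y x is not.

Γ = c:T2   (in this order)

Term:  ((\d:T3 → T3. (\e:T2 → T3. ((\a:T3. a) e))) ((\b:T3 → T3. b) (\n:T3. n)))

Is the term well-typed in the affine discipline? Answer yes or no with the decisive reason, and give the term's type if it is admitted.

no — the type mismatch rejects it
use counts: c ×0; d [bound] ×0; e [bound] ×1; a [bound] ×1; b [bound] ×1; n [bound] ×1
left-to-right use order: a, e, b, n
typing: ill-typed: an application expects T3 but receives T2 → T3
summary: ordered ✗, linear ✗, affine ✗, relevant ✗, unrestricted ✗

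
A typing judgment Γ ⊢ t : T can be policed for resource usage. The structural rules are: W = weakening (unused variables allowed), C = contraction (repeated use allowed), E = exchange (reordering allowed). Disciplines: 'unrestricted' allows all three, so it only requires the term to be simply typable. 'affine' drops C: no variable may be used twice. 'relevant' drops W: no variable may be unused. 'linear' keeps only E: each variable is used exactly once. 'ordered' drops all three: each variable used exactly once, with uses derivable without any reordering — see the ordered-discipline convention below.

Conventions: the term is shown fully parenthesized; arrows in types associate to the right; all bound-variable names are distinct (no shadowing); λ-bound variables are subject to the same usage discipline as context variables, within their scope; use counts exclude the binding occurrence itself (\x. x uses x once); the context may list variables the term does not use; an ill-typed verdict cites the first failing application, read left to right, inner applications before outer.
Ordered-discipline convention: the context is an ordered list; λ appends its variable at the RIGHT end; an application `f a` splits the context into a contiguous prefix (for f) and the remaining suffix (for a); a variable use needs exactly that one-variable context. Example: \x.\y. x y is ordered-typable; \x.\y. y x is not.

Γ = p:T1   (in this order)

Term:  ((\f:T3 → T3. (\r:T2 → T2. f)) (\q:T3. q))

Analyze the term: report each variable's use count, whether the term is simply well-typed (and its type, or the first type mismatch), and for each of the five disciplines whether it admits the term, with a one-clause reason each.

use counts: p ×0; f [bound] ×1; r [bound] ×0; q [bound] ×1
left-to-right use order: f, q
typing: the term checks, with type (T2 → T2) → T3 → T3
ordered: ✗ — p, r never used (weakening)
linear: ✗ — p, r never used (weakening)
affine: ✓ — none of p, f, r, q used more than once
relevant: ✗ — p, r never used (weakening)
unrestricted: ✓ — well-typed at (T2 → T2) → T3 → T3; no restrictions here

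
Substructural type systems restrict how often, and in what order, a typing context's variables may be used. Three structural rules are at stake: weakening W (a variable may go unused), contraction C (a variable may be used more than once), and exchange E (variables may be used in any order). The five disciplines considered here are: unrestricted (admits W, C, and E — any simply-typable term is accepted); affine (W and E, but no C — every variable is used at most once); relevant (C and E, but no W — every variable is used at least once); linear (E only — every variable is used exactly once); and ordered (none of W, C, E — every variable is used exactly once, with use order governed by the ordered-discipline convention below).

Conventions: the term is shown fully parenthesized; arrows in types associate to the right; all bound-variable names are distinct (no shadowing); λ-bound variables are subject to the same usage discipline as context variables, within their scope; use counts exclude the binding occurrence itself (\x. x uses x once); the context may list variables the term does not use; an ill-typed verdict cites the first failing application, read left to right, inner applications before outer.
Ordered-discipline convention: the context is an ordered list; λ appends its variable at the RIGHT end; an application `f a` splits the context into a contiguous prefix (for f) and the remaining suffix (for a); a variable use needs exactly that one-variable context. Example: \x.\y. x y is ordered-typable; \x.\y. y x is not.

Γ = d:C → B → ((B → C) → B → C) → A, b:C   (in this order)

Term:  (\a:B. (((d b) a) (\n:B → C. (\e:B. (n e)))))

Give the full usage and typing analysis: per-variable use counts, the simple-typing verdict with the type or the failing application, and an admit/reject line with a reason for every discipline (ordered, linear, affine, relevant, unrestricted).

use counts: d: 1×; b: 1×; a (bound): 1×; n (bound): 1×; e (bound): 1×
use order (left to right): d, b, a, n, e
typing: the term checks, with type B → A
ordered ✓ (one use each (d, b, a, n, e); ordered split holds)
linear ✓ (each of d, b, a, n, e used exactly once)
affine ✓ (no duplicate uses among d, b, a, n, e)
relevant ✓ (at least one use each (d, b, a, n, e))
unrestricted ✓ (well-typed at B → A; no restrictions here)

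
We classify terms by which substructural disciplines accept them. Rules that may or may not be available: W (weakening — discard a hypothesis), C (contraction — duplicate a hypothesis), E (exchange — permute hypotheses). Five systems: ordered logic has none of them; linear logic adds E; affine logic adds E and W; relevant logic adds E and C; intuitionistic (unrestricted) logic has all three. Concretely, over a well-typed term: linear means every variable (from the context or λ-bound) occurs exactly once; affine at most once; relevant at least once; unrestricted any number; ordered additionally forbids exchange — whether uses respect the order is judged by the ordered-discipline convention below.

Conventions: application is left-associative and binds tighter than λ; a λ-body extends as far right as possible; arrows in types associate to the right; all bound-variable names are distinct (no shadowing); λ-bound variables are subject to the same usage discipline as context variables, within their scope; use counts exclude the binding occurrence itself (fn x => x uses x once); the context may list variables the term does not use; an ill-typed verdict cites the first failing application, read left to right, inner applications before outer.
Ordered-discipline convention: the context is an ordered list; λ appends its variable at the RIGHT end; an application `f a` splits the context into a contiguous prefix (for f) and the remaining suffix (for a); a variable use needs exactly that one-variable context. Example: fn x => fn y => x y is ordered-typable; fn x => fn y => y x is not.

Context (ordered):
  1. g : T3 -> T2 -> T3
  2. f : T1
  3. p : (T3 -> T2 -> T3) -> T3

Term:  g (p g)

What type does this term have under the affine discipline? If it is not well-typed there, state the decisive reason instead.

not well-typed under affine — needs contraction — g ×2
use counts: g: 2; f: 0; p: 1
use order (left to right): g, p, g
typing: ✓ — T2 -> T3
all disciplines: ordered ✗ · linear ✗ · affine ✗ · relevant ✗ · unrestricted ✓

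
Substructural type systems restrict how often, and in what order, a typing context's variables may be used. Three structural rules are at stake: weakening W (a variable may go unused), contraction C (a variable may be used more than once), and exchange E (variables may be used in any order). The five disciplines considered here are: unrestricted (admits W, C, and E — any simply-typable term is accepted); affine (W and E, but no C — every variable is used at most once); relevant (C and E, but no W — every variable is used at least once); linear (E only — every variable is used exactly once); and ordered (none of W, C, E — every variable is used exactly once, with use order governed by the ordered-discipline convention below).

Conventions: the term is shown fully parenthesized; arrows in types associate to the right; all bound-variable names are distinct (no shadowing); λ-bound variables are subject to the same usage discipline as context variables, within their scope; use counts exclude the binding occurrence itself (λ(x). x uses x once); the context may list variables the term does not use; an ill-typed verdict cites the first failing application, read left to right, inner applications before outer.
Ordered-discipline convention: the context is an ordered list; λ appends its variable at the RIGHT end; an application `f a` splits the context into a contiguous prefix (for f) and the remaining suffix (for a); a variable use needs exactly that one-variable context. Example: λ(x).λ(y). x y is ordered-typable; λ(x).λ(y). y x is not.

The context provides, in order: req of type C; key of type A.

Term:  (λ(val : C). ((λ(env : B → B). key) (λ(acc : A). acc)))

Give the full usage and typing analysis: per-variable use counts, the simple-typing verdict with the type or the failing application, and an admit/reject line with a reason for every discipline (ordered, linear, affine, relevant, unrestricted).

use counts: req ×0, key ×1, val (bound) ×0, env (bound) ×0, acc (bound) ×1
order of uses: key, acc
typing: ill-typed: an application expects B → B but receives A → A
ordered: ✗ — the type mismatch rejects it
linear: ✗ — not simply typable
affine: ✗ — fails simple typing
relevant: ✗ — a type mismatch blocks all five
unrestricted: ✗ — the type mismatch rejects it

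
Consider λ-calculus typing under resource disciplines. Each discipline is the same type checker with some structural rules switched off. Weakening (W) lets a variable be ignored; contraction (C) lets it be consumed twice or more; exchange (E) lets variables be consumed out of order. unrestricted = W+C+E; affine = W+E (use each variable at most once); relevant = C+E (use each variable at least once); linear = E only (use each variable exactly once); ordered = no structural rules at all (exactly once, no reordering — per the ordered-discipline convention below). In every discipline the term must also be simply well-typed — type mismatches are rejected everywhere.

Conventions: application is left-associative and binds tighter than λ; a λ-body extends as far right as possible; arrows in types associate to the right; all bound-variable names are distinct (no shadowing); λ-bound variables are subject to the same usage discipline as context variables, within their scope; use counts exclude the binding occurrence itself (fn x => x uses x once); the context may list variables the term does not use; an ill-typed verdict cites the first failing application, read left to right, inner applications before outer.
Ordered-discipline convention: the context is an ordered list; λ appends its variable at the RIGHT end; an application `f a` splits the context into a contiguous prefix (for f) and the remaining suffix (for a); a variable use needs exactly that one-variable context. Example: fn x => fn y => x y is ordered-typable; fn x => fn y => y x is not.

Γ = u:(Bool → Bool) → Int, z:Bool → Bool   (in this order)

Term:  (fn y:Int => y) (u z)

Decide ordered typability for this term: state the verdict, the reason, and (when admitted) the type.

yes — u, z, y: once each, no exchange needed; term : Int
usage: u: 1, z: 1, y [bound]: 1
use order (left to right): y, u, z
typing: well-typed at Int
across the five disciplines: ordered ✓, linear ✓, affine ✓, relevant ✓, unrestricted ✓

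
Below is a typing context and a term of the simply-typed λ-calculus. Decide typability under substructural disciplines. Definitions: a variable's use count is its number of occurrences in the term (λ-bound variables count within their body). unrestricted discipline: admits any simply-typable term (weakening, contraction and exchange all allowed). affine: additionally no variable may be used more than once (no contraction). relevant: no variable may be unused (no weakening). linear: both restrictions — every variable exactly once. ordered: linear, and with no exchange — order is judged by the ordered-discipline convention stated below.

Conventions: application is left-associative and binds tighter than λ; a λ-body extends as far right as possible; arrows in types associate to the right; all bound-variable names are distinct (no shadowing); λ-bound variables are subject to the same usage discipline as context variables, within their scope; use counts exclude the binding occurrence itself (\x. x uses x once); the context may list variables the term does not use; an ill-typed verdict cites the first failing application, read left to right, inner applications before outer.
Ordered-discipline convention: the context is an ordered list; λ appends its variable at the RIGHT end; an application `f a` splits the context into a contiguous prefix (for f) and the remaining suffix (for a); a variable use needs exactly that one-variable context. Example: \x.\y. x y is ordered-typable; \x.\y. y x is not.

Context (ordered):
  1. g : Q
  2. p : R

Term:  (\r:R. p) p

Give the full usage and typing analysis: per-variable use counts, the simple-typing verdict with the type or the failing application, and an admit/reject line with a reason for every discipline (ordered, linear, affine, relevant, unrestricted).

variable uses: g: 0, p: 2, r (bound): 0
order of uses: p, p
typing: the term checks, with type R
ordered: ✗, needs contraction — p ×2; needs weakening: g, r unused
linear: ✗, needs contraction — p ×2; needs weakening: g, r unused
affine: ✗, needs contraction — p ×2
relevant: ✗, needs weakening: g, r unused
unrestricted: ✓, simply typable at R; W, C, E all held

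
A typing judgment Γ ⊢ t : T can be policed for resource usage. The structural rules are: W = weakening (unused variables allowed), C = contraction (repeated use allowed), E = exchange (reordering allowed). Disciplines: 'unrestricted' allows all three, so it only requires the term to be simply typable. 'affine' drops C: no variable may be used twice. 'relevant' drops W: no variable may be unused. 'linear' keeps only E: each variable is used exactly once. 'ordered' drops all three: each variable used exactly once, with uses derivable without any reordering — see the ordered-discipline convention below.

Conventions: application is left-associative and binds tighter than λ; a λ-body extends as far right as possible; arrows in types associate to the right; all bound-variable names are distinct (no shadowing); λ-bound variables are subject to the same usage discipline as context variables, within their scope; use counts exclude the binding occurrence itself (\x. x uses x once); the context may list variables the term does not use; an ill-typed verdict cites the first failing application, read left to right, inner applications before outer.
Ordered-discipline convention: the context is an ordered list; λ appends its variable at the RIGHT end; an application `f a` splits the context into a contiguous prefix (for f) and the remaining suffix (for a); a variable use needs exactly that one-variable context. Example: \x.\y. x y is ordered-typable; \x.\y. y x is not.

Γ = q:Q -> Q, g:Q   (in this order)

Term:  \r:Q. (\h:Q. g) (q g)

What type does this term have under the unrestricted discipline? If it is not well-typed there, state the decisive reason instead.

term : Q -> Q
variable uses: q=1; g=2; r (bound)=0; h (bound)=0
order of uses: g, q, g
typing: well-typed at Q -> Q
per-discipline verdicts: ordered ✗, linear ✗, affine ✗, relevant ✗, unrestricted ✓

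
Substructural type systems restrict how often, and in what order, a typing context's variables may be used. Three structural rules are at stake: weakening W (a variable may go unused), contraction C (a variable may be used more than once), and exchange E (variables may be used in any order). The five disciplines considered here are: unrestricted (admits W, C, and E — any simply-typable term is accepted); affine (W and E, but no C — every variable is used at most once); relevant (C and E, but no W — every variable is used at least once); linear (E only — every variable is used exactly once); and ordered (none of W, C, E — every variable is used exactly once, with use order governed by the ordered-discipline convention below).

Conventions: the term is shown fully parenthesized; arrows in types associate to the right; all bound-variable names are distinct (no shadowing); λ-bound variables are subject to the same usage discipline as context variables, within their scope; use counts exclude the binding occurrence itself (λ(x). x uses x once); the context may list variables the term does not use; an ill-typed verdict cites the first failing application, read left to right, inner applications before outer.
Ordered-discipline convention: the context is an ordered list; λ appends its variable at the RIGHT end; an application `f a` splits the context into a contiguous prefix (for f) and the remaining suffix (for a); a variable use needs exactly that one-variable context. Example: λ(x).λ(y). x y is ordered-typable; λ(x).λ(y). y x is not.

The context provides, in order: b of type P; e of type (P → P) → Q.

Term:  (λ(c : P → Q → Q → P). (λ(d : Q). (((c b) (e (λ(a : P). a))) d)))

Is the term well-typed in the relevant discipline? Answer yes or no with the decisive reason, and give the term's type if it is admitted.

yes — every one of b, e, c, d, a appears; term : (P → Q → Q → P) → Q → P
counts: b=1, e=1, c [bound]=1, d [bound]=1, a [bound]=1
order of uses: c, b, e, a, d
typing: well-typed — term : (P → Q → Q → P) → Q → P
per-discipline verdicts: ordered ✗ | linear ✓ | affine ✓ | relevant ✓ | unrestricted ✓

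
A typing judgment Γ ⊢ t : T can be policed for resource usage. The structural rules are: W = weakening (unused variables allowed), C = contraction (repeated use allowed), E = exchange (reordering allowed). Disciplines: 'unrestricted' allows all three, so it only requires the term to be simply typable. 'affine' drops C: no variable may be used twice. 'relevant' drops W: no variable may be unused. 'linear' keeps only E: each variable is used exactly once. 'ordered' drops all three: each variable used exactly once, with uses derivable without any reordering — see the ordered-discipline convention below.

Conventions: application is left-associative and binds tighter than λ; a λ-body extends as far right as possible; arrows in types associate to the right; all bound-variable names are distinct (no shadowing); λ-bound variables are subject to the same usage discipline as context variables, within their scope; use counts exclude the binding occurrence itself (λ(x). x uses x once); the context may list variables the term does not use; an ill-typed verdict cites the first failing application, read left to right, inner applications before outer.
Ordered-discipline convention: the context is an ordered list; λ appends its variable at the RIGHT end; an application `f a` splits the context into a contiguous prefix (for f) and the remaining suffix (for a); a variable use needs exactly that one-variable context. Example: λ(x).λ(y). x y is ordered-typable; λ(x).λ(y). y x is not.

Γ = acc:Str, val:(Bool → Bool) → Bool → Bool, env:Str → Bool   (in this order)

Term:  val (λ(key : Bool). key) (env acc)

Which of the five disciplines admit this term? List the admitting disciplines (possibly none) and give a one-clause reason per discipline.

admitting disciplines: linear, affine, relevant, unrestricted
variable uses: acc=1, val=1, env=1, key (bound)=1
uses in reading order: val, key, env, acc
typing: well-typed — term : Bool
ordered: ✗ — no contiguous prefix/suffix split fits val, key, env, acc
linear: ✓ — each of acc, val, env, key used exactly once
affine: ✓ — acc, val, env, key: no repeats, contraction unneeded
relevant: ✓ — none of acc, val, env, key goes unused
unrestricted: ✓ — type-checks (Bool) and nothing is barred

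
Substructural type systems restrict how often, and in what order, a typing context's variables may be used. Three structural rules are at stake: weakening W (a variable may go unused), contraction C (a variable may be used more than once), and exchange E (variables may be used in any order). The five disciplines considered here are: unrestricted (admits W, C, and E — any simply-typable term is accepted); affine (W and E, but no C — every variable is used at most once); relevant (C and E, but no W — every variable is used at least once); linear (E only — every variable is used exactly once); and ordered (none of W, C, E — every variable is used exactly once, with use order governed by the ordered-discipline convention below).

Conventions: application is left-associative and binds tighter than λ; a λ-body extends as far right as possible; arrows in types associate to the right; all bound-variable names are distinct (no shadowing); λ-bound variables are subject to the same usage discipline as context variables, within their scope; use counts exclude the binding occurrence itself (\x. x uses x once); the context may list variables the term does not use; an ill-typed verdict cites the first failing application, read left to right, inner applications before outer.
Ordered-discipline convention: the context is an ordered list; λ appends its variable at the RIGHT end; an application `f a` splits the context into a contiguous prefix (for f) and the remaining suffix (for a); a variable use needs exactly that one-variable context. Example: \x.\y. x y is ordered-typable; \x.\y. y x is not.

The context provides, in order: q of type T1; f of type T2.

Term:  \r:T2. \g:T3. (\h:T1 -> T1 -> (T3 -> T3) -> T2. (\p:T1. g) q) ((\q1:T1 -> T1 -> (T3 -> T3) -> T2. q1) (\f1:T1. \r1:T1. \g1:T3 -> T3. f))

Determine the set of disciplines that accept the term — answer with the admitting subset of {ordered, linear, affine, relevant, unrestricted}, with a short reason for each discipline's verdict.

admitting disciplines: affine, unrestricted
use counts: q ×1, f ×1, r (bound) ×0, g (bound) ×1, h (bound) ×0, p (bound) ×0, q1 (bound) ×1, f1 (bound) ×0, r1 (bound) ×0, g1 (bound) ×0
left-to-right use order: g, q, q1, f
typing: the term checks, with type T2 -> T3 -> T3
ordered: ✗, unused: r, h, p, f1, r1, g1 — weakening required
linear: ✗, unused: r, h, p, f1, r1, g1 — weakening required
affine: ✓, no duplicate uses among q, f, r, g, h, p, q1, f1, r1, g1
relevant: ✗, unused: r, h, p, f1, r1, g1 — weakening required
unrestricted: ✓, well-typed at T2 -> T3 -> T3; no restrictions here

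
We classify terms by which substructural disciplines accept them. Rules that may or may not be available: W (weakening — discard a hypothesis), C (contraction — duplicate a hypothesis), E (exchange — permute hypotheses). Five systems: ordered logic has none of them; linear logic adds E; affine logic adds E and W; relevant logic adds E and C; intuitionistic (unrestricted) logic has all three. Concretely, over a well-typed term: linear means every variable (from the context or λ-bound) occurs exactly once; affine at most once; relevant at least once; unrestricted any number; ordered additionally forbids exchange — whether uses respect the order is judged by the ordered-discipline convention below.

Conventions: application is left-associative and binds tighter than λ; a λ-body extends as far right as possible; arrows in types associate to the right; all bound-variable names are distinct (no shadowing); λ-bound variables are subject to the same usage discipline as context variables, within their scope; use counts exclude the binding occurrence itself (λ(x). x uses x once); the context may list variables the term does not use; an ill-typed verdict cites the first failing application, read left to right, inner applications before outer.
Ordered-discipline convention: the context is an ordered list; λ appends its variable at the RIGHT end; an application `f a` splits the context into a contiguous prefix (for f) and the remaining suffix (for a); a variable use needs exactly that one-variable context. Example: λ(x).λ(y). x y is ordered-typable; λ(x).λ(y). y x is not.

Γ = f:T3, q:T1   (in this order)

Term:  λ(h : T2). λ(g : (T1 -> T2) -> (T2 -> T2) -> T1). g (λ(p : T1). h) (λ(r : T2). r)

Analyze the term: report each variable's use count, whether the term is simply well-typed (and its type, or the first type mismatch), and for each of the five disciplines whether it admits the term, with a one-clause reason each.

counts: f: 0; q: 0; h (λ-bound): 1; g (λ-bound): 1; p (λ-bound): 0; r (λ-bound): 1
left-to-right use order: g, h, r
typing: well-typed — term : T2 -> ((T1 -> T2) -> (T2 -> T2) -> T1) -> T1
ordered: ✗ — unused: f, q, p — weakening required
linear: ✗ — unused: f, q, p — weakening required
affine: ✓ — at most one use each (f, q, h, g, p, r)
relevant: ✗ — unused: f, q, p — weakening required
unrestricted: ✓ — simply typable at T2 -> ((T1 -> T2) -> (T2 -> T2) -> T1) -> T1; W, C, E all held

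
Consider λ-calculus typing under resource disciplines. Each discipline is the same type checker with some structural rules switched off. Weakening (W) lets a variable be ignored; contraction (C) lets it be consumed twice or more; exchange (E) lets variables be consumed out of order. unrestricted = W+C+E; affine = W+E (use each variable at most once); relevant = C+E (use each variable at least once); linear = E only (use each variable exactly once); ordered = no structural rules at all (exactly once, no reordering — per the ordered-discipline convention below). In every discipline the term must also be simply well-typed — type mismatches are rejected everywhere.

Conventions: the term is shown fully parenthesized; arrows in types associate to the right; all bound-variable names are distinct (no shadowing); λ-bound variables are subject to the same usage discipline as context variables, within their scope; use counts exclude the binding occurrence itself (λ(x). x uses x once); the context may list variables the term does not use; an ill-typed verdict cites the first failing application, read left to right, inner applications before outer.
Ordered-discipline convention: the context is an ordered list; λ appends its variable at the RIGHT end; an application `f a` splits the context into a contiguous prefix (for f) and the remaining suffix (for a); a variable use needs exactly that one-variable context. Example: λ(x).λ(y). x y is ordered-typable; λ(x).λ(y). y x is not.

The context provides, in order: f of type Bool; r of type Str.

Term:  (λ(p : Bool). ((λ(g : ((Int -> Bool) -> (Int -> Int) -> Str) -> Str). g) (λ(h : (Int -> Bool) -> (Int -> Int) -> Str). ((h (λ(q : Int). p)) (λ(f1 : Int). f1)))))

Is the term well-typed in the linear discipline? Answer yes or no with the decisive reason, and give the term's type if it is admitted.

no — needs weakening: f, r, q unused
variable uses: f=0; r=0; p [bound]=1; g [bound]=1; h [bound]=1; q [bound]=0; f1 [bound]=1
left-to-right use order: g, h, p, f1
typing: well-typed at Bool -> ((Int -> Bool) -> (Int -> Int) -> Str) -> Str
per-discipline verdicts: ordered ✗ · linear ✗ · affine ✓ · relevant ✗ · unrestricted ✓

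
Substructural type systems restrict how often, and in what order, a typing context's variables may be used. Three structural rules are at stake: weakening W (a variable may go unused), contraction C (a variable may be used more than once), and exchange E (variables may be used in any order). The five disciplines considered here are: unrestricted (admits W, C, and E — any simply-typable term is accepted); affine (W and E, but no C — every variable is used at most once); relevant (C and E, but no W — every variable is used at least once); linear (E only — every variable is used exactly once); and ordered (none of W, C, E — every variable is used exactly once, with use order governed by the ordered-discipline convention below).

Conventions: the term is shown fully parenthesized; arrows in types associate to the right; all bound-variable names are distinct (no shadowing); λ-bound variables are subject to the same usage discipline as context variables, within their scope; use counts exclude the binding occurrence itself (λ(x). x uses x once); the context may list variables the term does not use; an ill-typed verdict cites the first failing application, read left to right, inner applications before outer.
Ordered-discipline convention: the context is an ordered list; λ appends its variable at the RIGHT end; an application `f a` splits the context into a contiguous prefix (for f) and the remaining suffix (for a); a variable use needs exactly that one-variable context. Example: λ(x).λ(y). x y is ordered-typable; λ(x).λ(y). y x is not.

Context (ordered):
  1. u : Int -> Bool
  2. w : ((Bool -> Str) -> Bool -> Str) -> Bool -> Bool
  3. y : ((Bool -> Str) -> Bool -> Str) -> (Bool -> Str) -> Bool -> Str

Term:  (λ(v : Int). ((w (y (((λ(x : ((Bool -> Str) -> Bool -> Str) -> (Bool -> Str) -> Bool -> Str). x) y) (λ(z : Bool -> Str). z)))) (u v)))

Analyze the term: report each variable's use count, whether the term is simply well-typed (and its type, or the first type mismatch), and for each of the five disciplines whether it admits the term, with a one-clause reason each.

counts: u: 1; w: 1; y: 2; v [bound]: 1; x [bound]: 1; z [bound]: 1
uses in reading order: w, y, x, y, z, u, v
typing: well-typed at Int -> Bool
ordered: ✗, y ×2 used more than once (contraction)
linear: ✗, y ×2 used more than once (contraction)
affine: ✗, y ×2 used more than once (contraction)
relevant: ✓, every one of u, w, y, v, x, z appears
unrestricted: ✓, well-typed at Int -> Bool; no restrictions here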